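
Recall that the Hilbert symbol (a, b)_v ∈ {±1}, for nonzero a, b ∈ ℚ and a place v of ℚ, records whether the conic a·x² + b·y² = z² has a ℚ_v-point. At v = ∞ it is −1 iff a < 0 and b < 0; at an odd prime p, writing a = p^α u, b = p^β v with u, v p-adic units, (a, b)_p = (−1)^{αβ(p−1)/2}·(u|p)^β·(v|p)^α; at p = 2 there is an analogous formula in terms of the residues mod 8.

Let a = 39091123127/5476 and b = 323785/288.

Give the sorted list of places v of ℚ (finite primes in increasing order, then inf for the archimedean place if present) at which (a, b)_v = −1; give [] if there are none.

[5, 17, 19, 23]

Mod squares: a ≡ 1508087, b ≡ 770. Check v ∈ {∞, 2, 3, 5, 7, 11, 17, 19, 23, 29, 37}.
v=37: a=37^-2·(≡21), b=37^0·(≡28) mod 37; (21|37)=+1, (28|37)=+1; (−1)^{-2·0·18}·(+1)^0·(+1)^-2 = +1.
v=∞: 1508087 > 0 and 770 > 0  ⇒  (a,b)_∞ = +1.
v=2: v_2(a)=-2, v_2(b)=-5; units ≡ 7, 1 (mod 8); ε·ε+αω+βω = 1·0+-2·0+-5·0 ≡ 0  ⇒  (a,b)_2 = +1.
v=19: a=19^1·(≡3), b=19^0·(≡2) mod 19; (3|19)=-1, (2|19)=-1; (−1)^{1·0·9}·(-1)^0·(-1)^1 = -1.
v=17: a=17^1·(≡7), b=17^0·(≡14) mod 17; (7|17)=-1, (14|17)=-1; (−1)^{1·0·8}·(-1)^0·(-1)^1 = -1.
v=7: a=7^3·(≡4), b=7^1·(≡6) mod 7; (4|7)=+1, (6|7)=-1; (−1)^{3·1·3}·(+1)^1·(-1)^3 = +1.
v=11: a=11^0·(≡5), b=11^1·(≡5) mod 11; (5|11)=+1, (5|11)=+1; (−1)^{0·1·5}·(+1)^1·(+1)^0 = +1.
v=3: a=3^0·(≡2), b=3^-2·(≡2) mod 3; (2|3)=-1, (2|3)=-1; (−1)^{0·-2·1}·(-1)^-2·(-1)^0 = +1.
v=5: a=5^0·(≡2), b=5^1·(≡4) mod 5; (2|5)=-1, (4|5)=+1; (−1)^{0·1·2}·(-1)^1·(+1)^0 = -1.
v=29: a=29^1·(≡6), b=29^2·(≡25) mod 29; (6|29)=+1, (25|29)=+1; (−1)^{1·2·14}·(+1)^2·(+1)^1 = +1.
v=23: a=23^3·(≡17), b=23^0·(≡5) mod 23; (17|23)=-1, (5|23)=-1; (−1)^{3·0·11}·(-1)^0·(-1)^3 = -1.
(1508087, 770 / ℚ) ramifies at {5, 17, 19, 23}: a division algebra.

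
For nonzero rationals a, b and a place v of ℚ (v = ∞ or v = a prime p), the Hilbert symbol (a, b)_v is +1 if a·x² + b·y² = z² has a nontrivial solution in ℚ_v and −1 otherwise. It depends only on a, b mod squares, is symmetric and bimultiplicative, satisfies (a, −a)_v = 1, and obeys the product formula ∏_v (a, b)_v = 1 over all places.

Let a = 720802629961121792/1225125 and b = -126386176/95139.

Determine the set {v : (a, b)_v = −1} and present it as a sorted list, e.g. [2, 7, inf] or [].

[7, 11, 19, 29]

(a, b) ≡ (10, -84854) mod (ℚ^×)²; places V = {2, 3, 5, 7, 11, 19, 29, 31, ∞}.
(a,b)_2: α=27, β=15; u≡5, v≡5 (mod 8); ε(u)ε(v)=0·0, αω(v)=27·1, βω(u)=15·1; sum ≡ 0  ⇒  +1.
(a,b)_5: α=-3, u≡2; β=0, v≡1 (mod 5); (2|5)=-1, (1|5)=+1; sign (−1)^0·-1^0·+1^-3 = +1.
(a,b)_11: α=-2, u≡8; β=-1, v≡6 (mod 11); (8|11)=-1, (6|11)=-1; sign (−1)^0·-1^-1·-1^-2 = -1.
(a,b)_3: α=-4, u≡1; β=-2, v≡1 (mod 3); (1|3)=+1, (1|3)=+1; sign (−1)^0·+1^-2·+1^-4 = +1.
(a,b)_29: α=2, u≡12; β=1, v≡14 (mod 29); (12|29)=-1, (14|29)=-1; sign (−1)^0·-1^1·-1^2 = -1.
(a,b)_7: α=2, u≡5; β=1, v≡1 (mod 7); (5|7)=-1, (1|7)=+1; sign (−1)^0·-1^1·+1^2 = -1.
(a,b)_19: α=4, u≡8; β=1, v≡12 (mod 19); (8|19)=-1, (12|19)=-1; sign (−1)^0·-1^1·-1^4 = -1.
(a,b)_∞: sgn(10)=+, sgn(-84854)=−, so +1.
(a,b)_31: α=0, u≡7; β=-2, v≡3 (mod 31); (7|31)=+1, (3|31)=-1; sign (−1)^0·+1^-2·-1^0 = +1.
Ram(10, -84854) = {7, 11, 19, 29}; no ℚ_7-point on the conic.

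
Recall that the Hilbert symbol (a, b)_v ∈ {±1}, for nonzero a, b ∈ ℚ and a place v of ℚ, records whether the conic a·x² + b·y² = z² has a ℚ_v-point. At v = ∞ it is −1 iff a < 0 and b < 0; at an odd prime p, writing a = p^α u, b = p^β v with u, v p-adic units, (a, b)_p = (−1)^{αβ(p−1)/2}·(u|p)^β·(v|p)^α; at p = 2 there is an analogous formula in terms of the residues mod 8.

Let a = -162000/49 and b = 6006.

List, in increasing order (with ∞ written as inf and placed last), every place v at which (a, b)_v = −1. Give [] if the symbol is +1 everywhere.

Mod squares: a ≡ -5, b ≡ 6006. Check v ∈ {∞, 2, 3, 5, 7, 11, 13}.
v=5: a=5^3·(≡1), b=5^0·(≡1) mod 5; (1|5)=+1, (1|5)=+1; (−1)^{3·0·2}·(+1)^0·(+1)^3 = +1.
v=11: a=11^0·(≡6), b=11^1·(≡7) mod 11; (6|11)=-1, (7|11)=-1; (−1)^{0·1·5}·(-1)^1·(-1)^0 = -1.
v=3: a=3^4·(≡1), b=3^1·(≡1) mod 3; (1|3)=+1, (1|3)=+1; (−1)^{4·1·1}·(+1)^1·(+1)^4 = +1.
v=13: a=13^0·(≡11), b=13^1·(≡7) mod 13; (11|13)=-1, (7|13)=-1; (−1)^{0·1·6}·(-1)^1·(-1)^0 = -1.
v=2: v_2(a)=4, v_2(b)=1; units ≡ 3, 3 (mod 8); ε·ε+αω+βω = 1·1+4·1+1·1 ≡ 0  ⇒  (a,b)_2 = +1.
v=∞: -5 < 0 and 6006 > 0  ⇒  (a,b)_∞ = +1.
v=7: a=7^-2·(≡1), b=7^1·(≡4) mod 7; (1|7)=+1, (4|7)=+1; (−1)^{-2·1·3}·(+1)^1·(+1)^-2 = +1.
Ram(-5, 6006) = {11, 13}; no ℚ_11-point on the conic.

[11, 13]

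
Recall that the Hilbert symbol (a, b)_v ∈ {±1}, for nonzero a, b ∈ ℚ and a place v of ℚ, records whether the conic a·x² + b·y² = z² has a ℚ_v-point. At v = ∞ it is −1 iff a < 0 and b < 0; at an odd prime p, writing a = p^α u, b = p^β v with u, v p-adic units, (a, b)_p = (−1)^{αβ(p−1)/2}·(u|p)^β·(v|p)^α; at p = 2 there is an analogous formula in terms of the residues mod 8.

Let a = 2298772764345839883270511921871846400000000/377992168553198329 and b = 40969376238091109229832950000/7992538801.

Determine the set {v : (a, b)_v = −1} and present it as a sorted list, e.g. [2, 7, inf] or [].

[2, 11, 19, 29, 31, 41]

Mod squares: a ≡ 15568836151, b ≡ 313255. Check v ∈ {∞, 2, 3, 5, 7, 11, 13, 19, 23, 29, 31, 41, 43, 47}.
v=31: a=31^1·(≡21), b=31^1·(≡27) mod 31; (21|31)=-1, (27|31)=-1; (−1)^{1·1·15}·(-1)^1·(-1)^1 = -1.
v=3: a=3^8·(≡1), b=3^6·(≡1) mod 3; (1|3)=+1, (1|3)=+1; (−1)^{8·6·1}·(+1)^6·(+1)^8 = +1.
v=23: a=23^-8·(≡19), b=23^-4·(≡2) mod 23; (19|23)=-1, (2|23)=+1; (−1)^{-8·-4·11}·(-1)^-4·(+1)^-8 = +1.
v=29: a=29^3·(≡9), b=29^2·(≡2) mod 29; (9|29)=+1, (2|29)=-1; (−1)^{3·2·14}·(+1)^2·(-1)^3 = -1.
v=∞: 15568836151 > 0 and 313255 > 0  ⇒  (a,b)_∞ = +1.
v=7: a=7^6·(≡1), b=7^4·(≡6) mod 7; (1|7)=+1, (6|7)=-1; (−1)^{6·4·3}·(+1)^4·(-1)^6 = +1.
v=47: a=47^1·(≡14), b=47^1·(≡29) mod 47; (14|47)=+1, (29|47)=-1; (−1)^{1·1·23}·(+1)^1·(-1)^1 = +1.
v=13: a=13^-6·(≡6), b=13^-4·(≡11) mod 13; (6|13)=-1, (11|13)=-1; (−1)^{-6·-4·6}·(-1)^-4·(-1)^-6 = +1.
v=11: a=11^5·(≡9), b=11^4·(≡2) mod 11; (9|11)=+1, (2|11)=-1; (−1)^{5·4·5}·(+1)^4·(-1)^5 = -1.
v=19: a=19^3·(≡3), b=19^2·(≡10) mod 19; (3|19)=-1, (10|19)=-1; (−1)^{3·2·9}·(-1)^2·(-1)^3 = -1.
v=43: a=43^1·(≡1), b=43^1·(≡34) mod 43; (1|43)=+1, (34|43)=-1; (−1)^{1·1·21}·(+1)^1·(-1)^1 = +1.
v=2: v_2(a)=16, v_2(b)=4; units ≡ 7, 7 (mod 8); ε·ε+αω+βω = 1·1+16·0+4·0 ≡ 1  ⇒  (a,b)_2 = -1.
v=5: a=5^8·(≡1), b=5^5·(≡4) mod 5; (1|5)=+1, (4|5)=+1; (−1)^{8·5·2}·(+1)^5·(+1)^8 = +1.
v=41: a=41^3·(≡9), b=41^2·(≡28) mod 41; (9|41)=+1, (28|41)=-1; (−1)^{3·2·20}·(+1)^2·(-1)^3 = -1.
(15568836151, 313255 / ℚ) ramifies at {2, 11, 19, 29, 31, 41}: a division algebra.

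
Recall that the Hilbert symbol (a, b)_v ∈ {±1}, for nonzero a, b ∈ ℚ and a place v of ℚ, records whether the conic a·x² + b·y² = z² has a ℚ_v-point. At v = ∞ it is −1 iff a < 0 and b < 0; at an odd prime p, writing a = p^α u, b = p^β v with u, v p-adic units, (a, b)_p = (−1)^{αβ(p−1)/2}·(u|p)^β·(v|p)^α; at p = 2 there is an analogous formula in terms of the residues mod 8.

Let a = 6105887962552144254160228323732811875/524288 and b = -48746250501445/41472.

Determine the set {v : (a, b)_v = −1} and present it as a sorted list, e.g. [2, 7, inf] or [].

Mod squares: a ≡ 140182, b ≡ -2154410. Check v ∈ {∞, 2, 3, 5, 7, 17, 19, 23, 29, 31}.
v=31: a=31^11·(≡27), b=31^4·(≡20) mod 31; (27|31)=-1, (20|31)=+1; (−1)^{11·4·15}·(-1)^4·(+1)^11 = +1.
v=17: a=17^1·(≡2), b=17^1·(≡6) mod 17; (2|17)=+1, (6|17)=-1; (−1)^{1·1·8}·(+1)^1·(-1)^1 = -1.
v=19: a=19^3·(≡4), b=19^1·(≡15) mod 19; (4|19)=+1, (15|19)=-1; (−1)^{3·1·9}·(+1)^1·(-1)^3 = +1.
v=29: a=29^2·(≡9), b=29^1·(≡2) mod 29; (9|29)=+1, (2|29)=-1; (−1)^{2·1·14}·(+1)^1·(-1)^2 = +1.
v=5: a=5^4·(≡3), b=5^1·(≡3) mod 5; (3|5)=-1, (3|5)=-1; (−1)^{4·1·2}·(-1)^1·(-1)^4 = -1.
v=3: a=3^2·(≡1), b=3^-4·(≡1) mod 3; (1|3)=+1, (1|3)=+1; (−1)^{2·-4·1}·(+1)^-4·(+1)^2 = +1.
v=∞: 140182 > 0 and -2154410 < 0  ⇒  (a,b)_∞ = +1.
v=23: a=23^2·(≡14), b=23^1·(≡9) mod 23; (14|23)=-1, (9|23)=+1; (−1)^{2·1·11}·(-1)^1·(+1)^2 = -1.
v=2: v_2(a)=-19, v_2(b)=-9; units ≡ 3, 3 (mod 8); ε·ε+αω+βω = 1·1+-19·1+-9·1 ≡ 1  ⇒  (a,b)_2 = -1.
v=7: a=7^7·(≡6), b=7^2·(≡4) mod 7; (6|7)=-1, (4|7)=+1; (−1)^{7·2·3}·(-1)^2·(+1)^7 = +1.
(140182, -2154410 / ℚ) ramifies at {2, 5, 17, 23}: a division algebra.

[2, 5, 17, 23]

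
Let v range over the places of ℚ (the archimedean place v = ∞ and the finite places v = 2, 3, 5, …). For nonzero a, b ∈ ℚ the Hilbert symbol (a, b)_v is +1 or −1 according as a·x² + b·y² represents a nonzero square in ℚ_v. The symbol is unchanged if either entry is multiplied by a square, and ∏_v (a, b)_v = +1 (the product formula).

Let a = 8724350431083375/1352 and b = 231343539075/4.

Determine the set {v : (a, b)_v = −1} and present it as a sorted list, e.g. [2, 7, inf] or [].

Mod squares: a ≡ 1870, b ≡ 3. Check v ∈ {∞, 2, 3, 5, 11, 13, 17}.
v=13: a=13^-2·(≡11), b=13^0·(≡3) mod 13; (11|13)=-1, (3|13)=+1; (−1)^{-2·0·6}·(-1)^0·(+1)^-2 = +1.
v=3: a=3^6·(≡1), b=3^7·(≡1) mod 3; (1|3)=+1, (1|3)=+1; (−1)^{6·7·1}·(+1)^7·(+1)^6 = +1.
v=∞: 1870 > 0 and 3 > 0  ⇒  (a,b)_∞ = +1.
v=11: a=11^7·(≡4), b=11^4·(≡1) mod 11; (4|11)=+1, (1|11)=+1; (−1)^{7·4·5}·(+1)^4·(+1)^7 = +1.
v=17: a=17^3·(≡13), b=17^2·(≡3) mod 17; (13|17)=+1, (3|17)=-1; (−1)^{3·2·8}·(+1)^2·(-1)^3 = -1.
v=5: a=5^3·(≡1), b=5^2·(≡2) mod 5; (1|5)=+1, (2|5)=-1; (−1)^{3·2·2}·(+1)^2·(-1)^3 = -1.
v=2: v_2(a)=-3, v_2(b)=-2; units ≡ 7, 3 (mod 8); ε·ε+αω+βω = 1·1+-3·1+-2·0 ≡ 0  ⇒  (a,b)_2 = +1.
(1870, 3 / ℚ) ramifies at {5, 17}: a division algebra.

[5, 17]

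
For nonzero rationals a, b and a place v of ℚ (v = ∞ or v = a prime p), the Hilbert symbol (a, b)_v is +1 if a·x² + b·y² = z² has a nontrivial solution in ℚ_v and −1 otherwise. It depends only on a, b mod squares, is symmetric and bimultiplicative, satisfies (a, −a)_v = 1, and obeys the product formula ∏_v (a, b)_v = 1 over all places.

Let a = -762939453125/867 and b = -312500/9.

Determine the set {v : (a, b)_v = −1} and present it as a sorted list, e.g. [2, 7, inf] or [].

(a, b) ≡ (-15, -5) mod (ℚ^×)²; places V = {2, 3, 5, 17, ∞}.
(a,b)_∞: sgn(-15)=−, sgn(-5)=−, so -1.
(a,b)_3: α=-1, u≡1; β=-2, v≡1 (mod 3); (1|3)=+1, (1|3)=+1; sign (−1)^0·+1^-2·+1^-1 = +1.
(a,b)_5: α=17, u≡2; β=7, v≡4 (mod 5); (2|5)=-1, (4|5)=+1; sign (−1)^0·-1^7·+1^17 = -1.
(a,b)_2: α=0, β=2; u≡1, v≡3 (mod 8); ε(u)ε(v)=0·1, αω(v)=0·1, βω(u)=2·0; sum ≡ 0  ⇒  +1.
(a,b)_17: α=-2, u≡4; β=0, v≡5 (mod 17); (4|17)=+1, (5|17)=-1; sign (−1)^0·+1^0·-1^-2 = +1.
(-15, -5 / ℚ) ramifies at {5, ∞}: a division algebra.

[5, inf]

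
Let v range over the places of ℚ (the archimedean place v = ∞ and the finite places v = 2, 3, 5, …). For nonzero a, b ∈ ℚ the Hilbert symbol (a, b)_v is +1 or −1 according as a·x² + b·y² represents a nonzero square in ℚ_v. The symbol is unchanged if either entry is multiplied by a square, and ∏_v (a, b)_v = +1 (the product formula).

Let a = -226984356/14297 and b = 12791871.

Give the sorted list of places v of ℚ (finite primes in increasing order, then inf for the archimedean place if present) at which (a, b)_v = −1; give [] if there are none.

[2, 29]

Mod squares: a ≡ -17, b ≡ 1479. Check v ∈ {∞, 2, 3, 17, 29, 31}.
v=31: a=31^2·(≡4), b=31^2·(≡12) mod 31; (4|31)=+1, (12|31)=-1; (−1)^{2·2·15}·(+1)^2·(-1)^2 = +1.
v=3: a=3^10·(≡1), b=3^3·(≡1) mod 3; (1|3)=+1, (1|3)=+1; (−1)^{10·3·1}·(+1)^3·(+1)^10 = +1.
v=2: v_2(a)=2, v_2(b)=0; units ≡ 7, 7 (mod 8); ε·ε+αω+βω = 1·1+2·0+0·0 ≡ 1  ⇒  (a,b)_2 = -1.
v=∞: -17 < 0 and 1479 > 0  ⇒  (a,b)_∞ = +1.
v=29: a=29^-2·(≡26), b=29^1·(≡9) mod 29; (26|29)=-1, (9|29)=+1; (−1)^{-2·1·14}·(-1)^1·(+1)^-2 = -1.
v=17: a=17^-1·(≡15), b=17^1·(≡9) mod 17; (15|17)=+1, (9|17)=+1; (−1)^{-1·1·8}·(+1)^1·(+1)^-1 = +1.
(-17, 1479 / ℚ) ramifies at {2, 29}: a division algebra.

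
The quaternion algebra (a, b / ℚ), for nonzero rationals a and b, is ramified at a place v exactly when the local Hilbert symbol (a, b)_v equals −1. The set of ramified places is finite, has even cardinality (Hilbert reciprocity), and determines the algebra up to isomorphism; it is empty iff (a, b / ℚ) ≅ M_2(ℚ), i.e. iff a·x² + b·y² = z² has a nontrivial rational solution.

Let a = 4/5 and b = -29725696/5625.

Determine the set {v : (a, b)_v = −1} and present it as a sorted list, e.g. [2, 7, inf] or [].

[7, 13]

(a, b) ≡ (5, -29029) mod (ℚ^×)²; places V = {2, 3, 5, 7, 11, 13, 29, ∞}.
(a,b)_7: α=0, u≡5; β=1, v≡2 (mod 7); (5|7)=-1, (2|7)=+1; sign (−1)^0·-1^1·+1^0 = -1.
(a,b)_∞: sgn(5)=+, sgn(-29029)=−, so +1.
(a,b)_2: α=2, β=10; u≡5, v≡3 (mod 8); ε(u)ε(v)=0·1, αω(v)=2·1, βω(u)=10·1; sum ≡ 0  ⇒  +1.
(a,b)_13: α=0, u≡6; β=1, v≡12 (mod 13); (6|13)=-1, (12|13)=+1; sign (−1)^0·-1^1·+1^0 = -1.
(a,b)_11: α=0, u≡3; β=1, v≡3 (mod 11); (3|11)=+1, (3|11)=+1; sign (−1)^0·+1^1·+1^0 = +1.
(a,b)_29: α=0, u≡24; β=1, v≡19 (mod 29); (24|29)=+1, (19|29)=-1; sign (−1)^0·+1^1·-1^0 = +1.
(a,b)_5: α=-1, u≡4; β=-4, v≡1 (mod 5); (4|5)=+1, (1|5)=+1; sign (−1)^0·+1^-4·+1^-1 = +1.
(a,b)_3: α=0, u≡2; β=-2, v≡2 (mod 3); (2|3)=-1, (2|3)=-1; sign (−1)^0·-1^-2·-1^0 = +1.
Ram(5, -29029) = {7, 13}; no ℚ_7-point on the conic.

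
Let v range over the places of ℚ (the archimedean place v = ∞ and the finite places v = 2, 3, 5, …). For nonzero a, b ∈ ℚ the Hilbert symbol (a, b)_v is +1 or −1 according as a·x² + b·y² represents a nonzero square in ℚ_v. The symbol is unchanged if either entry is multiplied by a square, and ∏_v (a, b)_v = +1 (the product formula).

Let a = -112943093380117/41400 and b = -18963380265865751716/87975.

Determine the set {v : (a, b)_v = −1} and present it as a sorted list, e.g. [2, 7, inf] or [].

[17, 31, 41, inf]

(a, b) ≡ (-90446902, -391) mod (ℚ^×)²; places V = {2, 3, 5, 7, 11, 13, 17, 23, 31, 41, 53, ∞}.
(a,b)_11: α=2, u≡3; β=4, v≡5 (mod 11); (3|11)=+1, (5|11)=+1; sign (−1)^0·+1^4·+1^2 = +1.
(a,b)_13: α=3, u≡3; β=4, v≡9 (mod 13); (3|13)=+1, (9|13)=+1; sign (−1)^0·+1^4·+1^3 = +1.
(a,b)_2: α=-3, β=2; u≡5, v≡1 (mod 8); ε(u)ε(v)=0·0, αω(v)=-3·0, βω(u)=2·1; sum ≡ 0  ⇒  +1.
(a,b)_23: α=-1, u≡10; β=-1, v≡8 (mod 23); (10|23)=-1, (8|23)=+1; sign (−1)^1·-1^-1·+1^-1 = +1.
(a,b)_41: α=1, u≡27; β=2, v≡38 (mod 41); (27|41)=-1, (38|41)=-1; sign (−1)^0·-1^2·-1^1 = -1.
(a,b)_5: α=-2, u≡3; β=-2, v≡1 (mod 5); (3|5)=-1, (1|5)=+1; sign (−1)^0·-1^-2·+1^-2 = +1.
(a,b)_53: α=2, u≡25; β=2, v≡30 (mod 53); (25|53)=+1, (30|53)=-1; sign (−1)^0·+1^2·-1^2 = +1.
(a,b)_∞: sgn(-90446902)=−, sgn(-391)=−, so -1.
(a,b)_7: α=1, u≡3; β=4, v≡4 (mod 7); (3|7)=-1, (4|7)=+1; sign (−1)^0·-1^4·+1^1 = +1.
(a,b)_3: α=-2, u≡2; β=-2, v≡2 (mod 3); (2|3)=-1, (2|3)=-1; sign (−1)^0·-1^-2·-1^-2 = +1.
(a,b)_31: α=1, u≡16; β=0, v≡23 (mod 31); (16|31)=+1, (23|31)=-1; sign (−1)^0·+1^0·-1^1 = -1.
(a,b)_17: α=1, u≡16; β=-1, v≡10 (mod 17); (16|17)=+1, (10|17)=-1; sign (−1)^0·+1^-1·-1^1 = -1.
(-90446902, -391 / ℚ) ramifies at {17, 31, 41, ∞}: a division algebra.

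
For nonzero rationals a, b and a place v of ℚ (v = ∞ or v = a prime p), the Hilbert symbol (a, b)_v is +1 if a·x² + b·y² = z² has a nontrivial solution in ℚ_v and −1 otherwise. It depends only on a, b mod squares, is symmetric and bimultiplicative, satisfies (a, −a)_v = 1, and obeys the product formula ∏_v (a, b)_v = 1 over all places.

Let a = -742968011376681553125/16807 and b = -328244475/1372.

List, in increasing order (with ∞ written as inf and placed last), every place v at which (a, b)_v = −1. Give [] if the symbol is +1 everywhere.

[5, 7, 29, inf]

Mod squares: a ≡ -906395, b ≡ -543837. Check v ∈ {∞, 2, 3, 5, 7, 13, 19, 29, 47}.
v=2: v_2(a)=0, v_2(b)=-2; units ≡ 5, 3 (mod 8); ε·ε+αω+βω = 0·1+0·1+-2·1 ≡ 0  ⇒  (a,b)_2 = +1.
v=47: a=47^3·(≡16), b=47^1·(≡41) mod 47; (16|47)=+1, (41|47)=-1; (−1)^{3·1·23}·(+1)^1·(-1)^3 = +1.
v=5: a=5^5·(≡4), b=5^2·(≡3) mod 5; (4|5)=+1, (3|5)=-1; (−1)^{5·2·2}·(+1)^2·(-1)^5 = -1.
v=19: a=19^3·(≡5), b=19^1·(≡12) mod 19; (5|19)=+1, (12|19)=-1; (−1)^{3·1·9}·(+1)^1·(-1)^3 = +1.
v=∞: -906395 < 0 and -543837 < 0  ⇒  (a,b)_∞ = -1.
v=3: a=3^4·(≡1), b=3^1·(≡2) mod 3; (1|3)=+1, (2|3)=-1; (−1)^{4·1·1}·(+1)^1·(-1)^4 = +1.
v=13: a=13^2·(≡1), b=13^2·(≡6) mod 13; (1|13)=+1, (6|13)=-1; (−1)^{2·2·6}·(+1)^2·(-1)^2 = +1.
v=7: a=7^-5·(≡2), b=7^-3·(≡2) mod 7; (2|7)=+1, (2|7)=+1; (−1)^{-5·-3·3}·(+1)^-3·(+1)^-5 = -1.
v=29: a=29^3·(≡7), b=29^1·(≡11) mod 29; (7|29)=+1, (11|29)=-1; (−1)^{3·1·14}·(+1)^1·(-1)^3 = -1.
(-906395, -543837 / ℚ) ramifies at {5, 7, 29, ∞}: a division algebra.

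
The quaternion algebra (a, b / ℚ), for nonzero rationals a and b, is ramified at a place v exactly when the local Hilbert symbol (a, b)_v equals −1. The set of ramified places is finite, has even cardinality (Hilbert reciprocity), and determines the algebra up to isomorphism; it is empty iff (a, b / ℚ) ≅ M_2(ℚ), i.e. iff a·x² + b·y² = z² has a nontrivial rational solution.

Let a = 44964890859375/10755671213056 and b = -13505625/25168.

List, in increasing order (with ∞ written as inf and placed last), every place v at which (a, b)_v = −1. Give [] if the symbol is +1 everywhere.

Mod squares: a ≡ 15, b ≡ -13. Check v ∈ {∞, 2, 3, 5, 7, 11, 13, 19}.
v=∞: 15 > 0 and -13 < 0  ⇒  (a,b)_∞ = +1.
v=11: a=11^-8·(≡5), b=11^-2·(≡1) mod 11; (5|11)=+1, (1|11)=+1; (−1)^{-8·-2·5}·(+1)^-2·(+1)^-8 = +1.
v=7: a=7^-2·(≡1), b=7^4·(≡1) mod 7; (1|7)=+1, (1|7)=+1; (−1)^{-2·4·3}·(+1)^4·(+1)^-2 = +1.
v=19: a=19^2·(≡2), b=19^0·(≡1) mod 19; (2|19)=-1, (1|19)=+1; (−1)^{2·0·9}·(-1)^0·(+1)^2 = +1.
v=13: a=13^0·(≡2), b=13^-1·(≡3) mod 13; (2|13)=-1, (3|13)=+1; (−1)^{0·-1·6}·(-1)^-1·(+1)^0 = -1.
v=5: a=5^7·(≡3), b=5^4·(≡2) mod 5; (3|5)=-1, (2|5)=-1; (−1)^{7·4·2}·(-1)^4·(-1)^7 = -1.
v=3: a=3^13·(≡2), b=3^2·(≡2) mod 3; (2|3)=-1, (2|3)=-1; (−1)^{13·2·1}·(-1)^2·(-1)^13 = -1.
v=2: v_2(a)=-10, v_2(b)=-4; units ≡ 7, 3 (mod 8); ε·ε+αω+βω = 1·1+-10·1+-4·0 ≡ 1  ⇒  (a,b)_2 = -1.
(15, -13 / ℚ) ramifies at {2, 3, 5, 13}: a division algebra.

[2, 3, 5, 13]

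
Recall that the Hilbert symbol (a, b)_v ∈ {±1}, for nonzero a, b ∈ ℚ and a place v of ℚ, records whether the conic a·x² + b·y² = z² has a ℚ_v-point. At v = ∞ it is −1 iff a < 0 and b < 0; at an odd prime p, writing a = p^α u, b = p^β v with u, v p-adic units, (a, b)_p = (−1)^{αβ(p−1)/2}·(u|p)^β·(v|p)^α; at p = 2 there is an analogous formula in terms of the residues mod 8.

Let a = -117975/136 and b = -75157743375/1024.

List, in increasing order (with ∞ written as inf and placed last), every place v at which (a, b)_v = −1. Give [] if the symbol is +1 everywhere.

(a, b) ≡ (-1326, -15) mod (ℚ^×)²; places V = {2, 3, 5, 11, 13, 17, ∞}.
(a,b)_5: α=2, u≡1; β=3, v≡2 (mod 5); (1|5)=+1, (2|5)=-1; sign (−1)^0·+1^3·-1^2 = +1.
(a,b)_2: α=-3, β=-10; u≡1, v≡1 (mod 8); ε(u)ε(v)=0·0, αω(v)=-3·0, βω(u)=-10·0; sum ≡ 0  ⇒  +1.
(a,b)_3: α=1, u≡2; β=5, v≡1 (mod 3); (2|3)=-1, (1|3)=+1; sign (−1)^1·-1^5·+1^1 = +1.
(a,b)_11: α=2, u≡1; β=4, v≡6 (mod 11); (1|11)=+1, (6|11)=-1; sign (−1)^0·+1^4·-1^2 = +1.
(a,b)_13: α=1, u≡2; β=2, v≡7 (mod 13); (2|13)=-1, (7|13)=-1; sign (−1)^0·-1^2·-1^1 = -1.
(a,b)_∞: sgn(-1326)=−, sgn(-15)=−, so -1.
(a,b)_17: α=-1, u≡7; β=0, v≡13 (mod 17); (7|17)=-1, (13|17)=+1; sign (−1)^0·-1^0·+1^-1 = +1.
(-1326, -15 / ℚ) ramifies at {13, ∞}: a division algebra.

[13, inf]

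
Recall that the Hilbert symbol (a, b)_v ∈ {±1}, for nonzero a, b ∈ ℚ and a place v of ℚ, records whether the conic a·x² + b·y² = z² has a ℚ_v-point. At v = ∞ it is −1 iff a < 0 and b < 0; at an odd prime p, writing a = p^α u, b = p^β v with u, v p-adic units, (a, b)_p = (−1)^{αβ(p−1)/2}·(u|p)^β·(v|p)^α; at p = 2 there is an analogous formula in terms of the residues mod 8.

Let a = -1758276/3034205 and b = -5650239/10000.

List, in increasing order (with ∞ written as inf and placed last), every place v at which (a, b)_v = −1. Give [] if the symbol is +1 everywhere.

[19, inf]

Mod squares: a ≡ -5, b ≡ -399. Check v ∈ {∞, 2, 3, 5, 7, 13, 17, 19, 41}.
v=41: a=41^-2·(≡9), b=41^0·(≡38) mod 41; (9|41)=+1, (38|41)=-1; (−1)^{-2·0·20}·(+1)^0·(-1)^-2 = +1.
v=5: a=5^-1·(≡4), b=5^-4·(≡1) mod 5; (4|5)=+1, (1|5)=+1; (−1)^{-1·-4·2}·(+1)^-4·(+1)^-1 = +1.
v=17: a=17^2·(≡11), b=17^2·(≡4) mod 17; (11|17)=-1, (4|17)=+1; (−1)^{2·2·8}·(-1)^2·(+1)^2 = +1.
v=13: a=13^2·(≡7), b=13^0·(≡1) mod 13; (7|13)=-1, (1|13)=+1; (−1)^{2·0·6}·(-1)^0·(+1)^2 = +1.
v=∞: -5 < 0 and -399 < 0  ⇒  (a,b)_∞ = -1.
v=3: a=3^2·(≡1), b=3^1·(≡2) mod 3; (1|3)=+1, (2|3)=-1; (−1)^{2·1·1}·(+1)^1·(-1)^2 = +1.
v=19: a=19^-2·(≡14), b=19^1·(≡17) mod 19; (14|19)=-1, (17|19)=+1; (−1)^{-2·1·9}·(-1)^1·(+1)^-2 = -1.
v=2: v_2(a)=2, v_2(b)=-4; units ≡ 3, 1 (mod 8); ε·ε+αω+βω = 1·0+2·0+-4·1 ≡ 0  ⇒  (a,b)_2 = +1.
v=7: a=7^0·(≡2), b=7^3·(≡3) mod 7; (2|7)=+1, (3|7)=-1; (−1)^{0·3·3}·(+1)^3·(-1)^0 = +1.
(-5, -399 / ℚ) ramifies at {19, ∞}: a division algebra.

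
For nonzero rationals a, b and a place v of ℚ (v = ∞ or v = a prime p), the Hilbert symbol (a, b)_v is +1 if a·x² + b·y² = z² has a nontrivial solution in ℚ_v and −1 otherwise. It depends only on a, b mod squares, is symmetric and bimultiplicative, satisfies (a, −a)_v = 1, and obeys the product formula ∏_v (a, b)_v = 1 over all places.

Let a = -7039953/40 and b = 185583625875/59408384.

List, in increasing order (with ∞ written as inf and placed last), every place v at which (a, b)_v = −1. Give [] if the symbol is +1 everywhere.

[5, 29]

(a, b) ≡ (-10730, 32190) mod (ℚ^×)²; places V = {2, 3, 5, 7, 17, 29, 37, ∞}.
(a,b)_37: α=1, u≡32; β=-1, v≡5 (mod 37); (32|37)=-1, (5|37)=-1; sign (−1)^0·-1^-1·-1^1 = +1.
(a,b)_17: α=0, u≡6; β=2, v≡2 (mod 17); (6|17)=-1, (2|17)=+1; sign (−1)^0·-1^2·+1^0 = +1.
(a,b)_3: α=8, u≡1; β=11, v≡2 (mod 3); (1|3)=+1, (2|3)=-1; sign (−1)^0·+1^11·-1^8 = +1.
(a,b)_7: α=0, u≡2; β=-2, v≡2 (mod 7); (2|7)=+1, (2|7)=+1; sign (−1)^0·+1^-2·+1^0 = +1.
(a,b)_5: α=-1, u≡4; β=3, v≡3 (mod 5); (4|5)=+1, (3|5)=-1; sign (−1)^0·+1^3·-1^-1 = -1.
(a,b)_∞: sgn(-10730)=−, sgn(32190)=+, so +1.
(a,b)_29: α=1, u≡16; β=1, v≡19 (mod 29); (16|29)=+1, (19|29)=-1; sign (−1)^0·+1^1·-1^1 = -1.
(a,b)_2: α=-3, β=-15; u≡3, v≡7 (mod 8); ε(u)ε(v)=1·1, αω(v)=-3·0, βω(u)=-15·1; sum ≡ 0  ⇒  +1.
Ram(-10730, 32190) = {5, 29}; no ℚ_5-point on the conic.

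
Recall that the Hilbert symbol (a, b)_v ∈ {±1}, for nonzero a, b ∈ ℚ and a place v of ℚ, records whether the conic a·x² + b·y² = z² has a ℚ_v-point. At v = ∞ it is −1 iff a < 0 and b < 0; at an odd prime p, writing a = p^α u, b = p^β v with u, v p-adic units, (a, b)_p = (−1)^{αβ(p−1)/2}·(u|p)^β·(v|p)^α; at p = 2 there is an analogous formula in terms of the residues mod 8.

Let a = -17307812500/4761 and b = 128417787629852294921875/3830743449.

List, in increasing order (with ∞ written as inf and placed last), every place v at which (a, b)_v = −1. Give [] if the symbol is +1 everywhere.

[2, 11, 19, 53]

Mod squares: a ≡ -11077, b ≡ 19. Check v ∈ {∞, 2, 3, 5, 11, 13, 19, 23, 53}.
v=19: a=19^1·(≡7), b=19^5·(≡5) mod 19; (7|19)=+1, (5|19)=+1; (−1)^{1·5·9}·(+1)^5·(+1)^1 = -1.
v=53: a=53^1·(≡33), b=53^2·(≡2) mod 53; (33|53)=-1, (2|53)=-1; (−1)^{1·2·26}·(-1)^2·(-1)^1 = -1.
v=3: a=3^-2·(≡2), b=3^-4·(≡1) mod 3; (2|3)=-1, (1|3)=+1; (−1)^{-2·-4·1}·(-1)^-4·(+1)^-2 = +1.
v=∞: -11077 < 0 and 19 > 0  ⇒  (a,b)_∞ = +1.
v=2: v_2(a)=2, v_2(b)=0; units ≡ 3, 3 (mod 8); ε·ε+αω+βω = 1·1+2·1+0·1 ≡ 1  ⇒  (a,b)_2 = -1.
v=23: a=23^-2·(≡18), b=23^-4·(≡22) mod 23; (18|23)=+1, (22|23)=-1; (−1)^{-2·-4·11}·(+1)^-4·(-1)^-2 = +1.
v=11: a=11^1·(≡4), b=11^2·(≡7) mod 11; (4|11)=+1, (7|11)=-1; (−1)^{1·2·5}·(+1)^2·(-1)^1 = -1.
v=13: a=13^0·(≡3), b=13^-2·(≡11) mod 13; (3|13)=+1, (11|13)=-1; (−1)^{0·-2·6}·(+1)^-2·(-1)^0 = +1.
v=5: a=5^8·(≡2), b=5^16·(≡4) mod 5; (2|5)=-1, (4|5)=+1; (−1)^{8·16·2}·(-1)^16·(+1)^8 = +1.
Ram(-11077, 19) = {2, 11, 19, 53}; no ℚ_2-point on the conic.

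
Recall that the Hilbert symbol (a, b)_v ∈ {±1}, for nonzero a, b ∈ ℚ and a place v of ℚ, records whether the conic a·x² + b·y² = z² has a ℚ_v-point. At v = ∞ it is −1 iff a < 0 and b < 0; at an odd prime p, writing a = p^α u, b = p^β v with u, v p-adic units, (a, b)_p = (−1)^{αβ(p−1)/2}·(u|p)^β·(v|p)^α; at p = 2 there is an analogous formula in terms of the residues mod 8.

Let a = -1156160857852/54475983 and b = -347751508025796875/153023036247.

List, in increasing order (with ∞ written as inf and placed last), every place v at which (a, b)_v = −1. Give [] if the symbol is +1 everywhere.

[2, 7, 23, inf]

(a, b) ≡ (-161, -253) mod (ℚ^×)²; places V = {2, 3, 5, 7, 11, 13, 19, 23, 29, 53, ∞}.
(a,b)_5: α=0, u≡1; β=6, v≡2 (mod 5); (1|5)=+1, (2|5)=-1; sign (−1)^0·+1^6·-1^0 = +1.
(a,b)_∞: sgn(-161)=−, sgn(-253)=−, so -1.
(a,b)_11: α=2, u≡3; β=3, v≡10 (mod 11); (3|11)=+1, (10|11)=-1; sign (−1)^0·+1^3·-1^2 = +1.
(a,b)_7: α=5, u≡3; β=6, v≡5 (mod 7); (3|7)=-1, (5|7)=-1; sign (−1)^0·-1^6·-1^5 = -1.
(a,b)_23: α=-1, u≡18; β=-1, v≡4 (mod 23); (18|23)=+1, (4|23)=+1; sign (−1)^1·+1^-1·+1^-1 = -1.
(a,b)_53: α=0, u≡2; β=-2, v≡39 (mod 53); (2|53)=-1, (39|53)=-1; sign (−1)^0·-1^-2·-1^0 = +1.
(a,b)_19: α=-2, u≡8; β=-2, v≡8 (mod 19); (8|19)=-1, (8|19)=-1; sign (−1)^0·-1^-2·-1^-2 = +1.
(a,b)_3: α=-8, u≡1; β=-8, v≡2 (mod 3); (1|3)=+1, (2|3)=-1; sign (−1)^0·+1^-8·-1^-8 = +1.
(a,b)_29: α=2, u≡1; β=2, v≡18 (mod 29); (1|29)=+1, (18|29)=-1; sign (−1)^0·+1^2·-1^2 = +1.
(a,b)_13: α=2, u≡5; β=2, v≡11 (mod 13); (5|13)=-1, (11|13)=-1; sign (−1)^0·-1^2·-1^2 = +1.
(a,b)_2: α=2, β=0; u≡7, v≡3 (mod 8); ε(u)ε(v)=1·1, αω(v)=2·1, βω(u)=0·0; sum ≡ 1  ⇒  -1.
Ram(-161, -253) = {2, 7, 23, ∞}; no ℚ_2-point on the conic.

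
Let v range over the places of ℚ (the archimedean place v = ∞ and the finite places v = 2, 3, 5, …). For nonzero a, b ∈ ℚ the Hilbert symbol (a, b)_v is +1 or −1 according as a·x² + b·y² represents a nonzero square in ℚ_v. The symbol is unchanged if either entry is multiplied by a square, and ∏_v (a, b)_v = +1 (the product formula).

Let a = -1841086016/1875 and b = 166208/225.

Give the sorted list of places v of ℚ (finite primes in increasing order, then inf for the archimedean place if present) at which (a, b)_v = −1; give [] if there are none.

Mod squares: a ≡ -627, b ≡ 53. Check v ∈ {∞, 2, 3, 5, 7, 11, 19, 53}.
v=5: a=5^-4·(≡3), b=5^-2·(≡2) mod 5; (3|5)=-1, (2|5)=-1; (−1)^{-4·-2·2}·(-1)^-2·(-1)^-4 = +1.
v=19: a=19^1·(≡4), b=19^0·(≡14) mod 19; (4|19)=+1, (14|19)=-1; (−1)^{1·0·9}·(+1)^0·(-1)^1 = -1.
v=∞: -627 < 0 and 53 > 0  ⇒  (a,b)_∞ = +1.
v=53: a=53^2·(≡4), b=53^1·(≡17) mod 53; (4|53)=+1, (17|53)=+1; (−1)^{2·1·26}·(+1)^1·(+1)^2 = +1.
v=7: a=7^2·(≡5), b=7^2·(≡4) mod 7; (5|7)=-1, (4|7)=+1; (−1)^{2·2·3}·(-1)^2·(+1)^2 = +1.
v=3: a=3^-1·(≡1), b=3^-2·(≡2) mod 3; (1|3)=+1, (2|3)=-1; (−1)^{-1·-2·1}·(+1)^-2·(-1)^-1 = -1.
v=11: a=11^1·(≡9), b=11^0·(≡4) mod 11; (9|11)=+1, (4|11)=+1; (−1)^{1·0·5}·(+1)^0·(+1)^1 = +1.
v=2: v_2(a)=6, v_2(b)=6; units ≡ 5, 5 (mod 8); ε·ε+αω+βω = 0·0+6·1+6·1 ≡ 0  ⇒  (a,b)_2 = +1.
Ram(-627, 53) = {3, 19}; no ℚ_3-point on the conic.

[3, 19]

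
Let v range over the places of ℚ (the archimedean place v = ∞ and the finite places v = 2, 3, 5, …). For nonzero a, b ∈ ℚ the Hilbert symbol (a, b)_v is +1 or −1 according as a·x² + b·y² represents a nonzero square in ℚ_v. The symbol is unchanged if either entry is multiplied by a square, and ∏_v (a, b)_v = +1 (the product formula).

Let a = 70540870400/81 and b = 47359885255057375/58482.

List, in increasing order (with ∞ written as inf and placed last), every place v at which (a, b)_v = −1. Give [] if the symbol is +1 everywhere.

(a, b) ≡ (11, 110) mod (ℚ^×)²; places V = {2, 3, 5, 7, 11, 13, 19, 41, ∞}.
(a,b)_13: α=2, u≡6; β=4, v≡7 (mod 13); (6|13)=-1, (7|13)=-1; sign (−1)^0·-1^4·-1^2 = +1.
(a,b)_∞: sgn(11)=+, sgn(110)=+, so +1.
(a,b)_19: α=0, u≡17; β=-2, v≡13 (mod 19); (17|19)=+1, (13|19)=-1; sign (−1)^0·+1^-2·-1^0 = +1.
(a,b)_41: α=0, u≡35; β=2, v≡34 (mod 41); (35|41)=-1, (34|41)=-1; sign (−1)^0·-1^2·-1^0 = +1.
(a,b)_5: α=2, u≡1; β=3, v≡2 (mod 5); (1|5)=+1, (2|5)=-1; sign (−1)^0·+1^3·-1^2 = +1.
(a,b)_11: α=3, u≡1; β=5, v≡7 (mod 11); (1|11)=+1, (7|11)=-1; sign (−1)^1·+1^5·-1^3 = +1.
(a,b)_7: α=2, u≡4; β=2, v≡3 (mod 7); (4|7)=+1, (3|7)=-1; sign (−1)^0·+1^2·-1^2 = +1.
(a,b)_3: α=-4, u≡2; β=-4, v≡2 (mod 3); (2|3)=-1, (2|3)=-1; sign (−1)^0·-1^-4·-1^-4 = +1.
(a,b)_2: α=8, β=-1; u≡3, v≡7 (mod 8); ε(u)ε(v)=1·1, αω(v)=8·0, βω(u)=-1·1; sum ≡ 0  ⇒  +1.
Ram(a, b) = ∅: the form 11·x² + 110·y² − z² is isotropic over every ℚ_v, so by Hasse–Minkowski it is isotropic over ℚ.

[]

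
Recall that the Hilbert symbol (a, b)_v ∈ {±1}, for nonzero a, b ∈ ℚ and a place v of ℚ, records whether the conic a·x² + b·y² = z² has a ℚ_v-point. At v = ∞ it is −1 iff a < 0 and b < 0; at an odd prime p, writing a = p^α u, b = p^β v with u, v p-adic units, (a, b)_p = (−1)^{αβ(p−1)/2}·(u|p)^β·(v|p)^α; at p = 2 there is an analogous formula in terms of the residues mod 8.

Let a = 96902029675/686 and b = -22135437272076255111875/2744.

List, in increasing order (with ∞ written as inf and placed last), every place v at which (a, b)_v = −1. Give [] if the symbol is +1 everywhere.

[7, 11, 31, 37]

(a, b) ≡ (109802, -11914) mod (ℚ^×)²; places V = {2, 5, 7, 11, 19, 23, 31, 37, ∞}.
(a,b)_5: α=2, u≡2; β=4, v≡4 (mod 5); (2|5)=-1, (4|5)=+1; sign (−1)^0·-1^4·+1^2 = +1.
(a,b)_∞: sgn(109802)=+, sgn(-11914)=−, so +1.
(a,b)_37: α=2, u≡2; β=5, v≡10 (mod 37); (2|37)=-1, (10|37)=+1; sign (−1)^0·-1^5·+1^2 = -1.
(a,b)_11: α=1, u≡4; β=2, v≡10 (mod 11); (4|11)=+1, (10|11)=-1; sign (−1)^0·+1^2·-1^1 = -1.
(a,b)_19: α=2, u≡7; β=2, v≡3 (mod 19); (7|19)=+1, (3|19)=-1; sign (−1)^0·+1^2·-1^2 = +1.
(a,b)_2: α=-1, β=-3; u≡5, v≡3 (mod 8); ε(u)ε(v)=0·1, αω(v)=-1·1, βω(u)=-3·1; sum ≡ 0  ⇒  +1.
(a,b)_7: α=-3, u≡5; β=-3, v≡5 (mod 7); (5|7)=-1, (5|7)=-1; sign (−1)^1·-1^-3·-1^-3 = -1.
(a,b)_23: α=1, u≡16; β=3, v≡17 (mod 23); (16|23)=+1, (17|23)=-1; sign (−1)^1·+1^3·-1^1 = +1.
(a,b)_31: α=1, u≡25; β=2, v≡12 (mod 31); (25|31)=+1, (12|31)=-1; sign (−1)^0·+1^2·-1^1 = -1.
Ram(109802, -11914) = {7, 11, 31, 37}; no ℚ_7-point on the conic.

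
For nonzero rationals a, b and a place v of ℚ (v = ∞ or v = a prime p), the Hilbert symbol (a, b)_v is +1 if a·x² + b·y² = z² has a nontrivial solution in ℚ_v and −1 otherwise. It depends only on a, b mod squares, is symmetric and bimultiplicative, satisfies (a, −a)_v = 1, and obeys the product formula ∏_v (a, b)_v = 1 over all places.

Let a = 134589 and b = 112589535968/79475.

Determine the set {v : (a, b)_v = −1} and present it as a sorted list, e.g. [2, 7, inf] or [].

[2, 7, 13, 17]

Mod squares: a ≡ 134589, b ≡ 190762. Check v ∈ {∞, 2, 3, 5, 7, 11, 13, 17, 23, 29}.
v=∞: 134589 > 0 and 190762 > 0  ⇒  (a,b)_∞ = +1.
v=13: a=13^1·(≡5), b=13^3·(≡10) mod 13; (5|13)=-1, (10|13)=+1; (−1)^{1·3·6}·(-1)^3·(+1)^1 = -1.
v=23: a=23^0·(≡16), b=23^1·(≡22) mod 23; (16|23)=+1, (22|23)=-1; (−1)^{0·1·11}·(+1)^1·(-1)^0 = +1.
v=2: v_2(a)=0, v_2(b)=5; units ≡ 5, 5 (mod 8); ε·ε+αω+βω = 0·0+0·1+5·1 ≡ 1  ⇒  (a,b)_2 = -1.
v=17: a=17^1·(≡12), b=17^-2·(≡14) mod 17; (12|17)=-1, (14|17)=-1; (−1)^{1·-2·8}·(-1)^-2·(-1)^1 = -1.
v=5: a=5^0·(≡4), b=5^-2·(≡2) mod 5; (4|5)=+1, (2|5)=-1; (−1)^{0·-2·2}·(+1)^-2·(-1)^0 = +1.
v=29: a=29^1·(≡1), b=29^1·(≡25) mod 29; (1|29)=+1, (25|29)=+1; (−1)^{1·1·14}·(+1)^1·(+1)^1 = +1.
v=11: a=11^0·(≡4), b=11^-1·(≡7) mod 11; (4|11)=+1, (7|11)=-1; (−1)^{0·-1·5}·(+1)^-1·(-1)^0 = +1.
v=7: a=7^1·(≡5), b=7^4·(≡5) mod 7; (5|7)=-1, (5|7)=-1; (−1)^{1·4·3}·(-1)^4·(-1)^1 = -1.
v=3: a=3^1·(≡1), b=3^0·(≡1) mod 3; (1|3)=+1, (1|3)=+1; (−1)^{1·0·1}·(+1)^0·(+1)^1 = +1.
Ram(134589, 190762) = {2, 7, 13, 17}; no ℚ_2-point on the conic.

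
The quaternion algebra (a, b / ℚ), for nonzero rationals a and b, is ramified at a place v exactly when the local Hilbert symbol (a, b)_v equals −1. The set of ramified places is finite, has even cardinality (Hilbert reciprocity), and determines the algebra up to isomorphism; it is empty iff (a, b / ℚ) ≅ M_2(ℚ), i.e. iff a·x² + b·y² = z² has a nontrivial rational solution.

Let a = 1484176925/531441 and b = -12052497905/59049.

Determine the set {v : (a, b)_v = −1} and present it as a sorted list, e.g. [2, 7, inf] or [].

[5, 31]

Mod squares: a ≡ 10013, b ≡ -2945. Check v ∈ {∞, 2, 3, 5, 7, 11, 17, 19, 31}.
v=5: a=5^2·(≡2), b=5^1·(≡1) mod 5; (2|5)=-1, (1|5)=+1; (−1)^{2·1·2}·(-1)^1·(+1)^2 = -1.
v=31: a=31^1·(≡15), b=31^1·(≡11) mod 31; (15|31)=-1, (11|31)=-1; (−1)^{1·1·15}·(-1)^1·(-1)^1 = -1.
v=17: a=17^1·(≡14), b=17^4·(≡1) mod 17; (14|17)=-1, (1|17)=+1; (−1)^{1·4·8}·(-1)^4·(+1)^1 = +1.
v=19: a=19^1·(≡18), b=19^1·(≡5) mod 19; (18|19)=-1, (5|19)=+1; (−1)^{1·1·9}·(-1)^1·(+1)^1 = +1.
v=2: v_2(a)=0, v_2(b)=0; units ≡ 5, 7 (mod 8); ε·ε+αω+βω = 0·1+0·0+0·1 ≡ 0  ⇒  (a,b)_2 = +1.
v=11: a=11^2·(≡5), b=11^0·(≡3) mod 11; (5|11)=+1, (3|11)=+1; (−1)^{2·0·5}·(+1)^0·(+1)^2 = +1.
v=7: a=7^2·(≡3), b=7^2·(≡2) mod 7; (3|7)=-1, (2|7)=+1; (−1)^{2·2·3}·(-1)^2·(+1)^2 = +1.
v=∞: 10013 > 0 and -2945 < 0  ⇒  (a,b)_∞ = +1.
v=3: a=3^-12·(≡2), b=3^-10·(≡1) mod 3; (2|3)=-1, (1|3)=+1; (−1)^{-12·-10·1}·(-1)^-10·(+1)^-12 = +1.
|Ram(10013, -2945)| = 2, even; anisotropic at {5, 31}.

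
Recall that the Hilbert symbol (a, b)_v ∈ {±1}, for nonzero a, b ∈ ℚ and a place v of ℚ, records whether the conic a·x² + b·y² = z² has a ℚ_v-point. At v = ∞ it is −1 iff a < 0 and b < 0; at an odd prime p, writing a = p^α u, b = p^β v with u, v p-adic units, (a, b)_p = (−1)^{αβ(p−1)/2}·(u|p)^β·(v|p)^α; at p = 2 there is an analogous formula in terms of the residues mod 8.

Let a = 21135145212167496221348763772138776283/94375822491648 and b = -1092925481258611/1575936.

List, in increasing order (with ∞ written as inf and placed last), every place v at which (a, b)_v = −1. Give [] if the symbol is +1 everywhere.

Mod squares: a ≡ 193154, b ≡ -16185169. Check v ∈ {∞, 2, 3, 7, 11, 13, 17, 19, 23, 37, 43, 59}.
v=2: v_2(a)=-21, v_2(b)=-10; units ≡ 1, 7 (mod 8); ε·ε+αω+βω = 0·1+-21·0+-10·0 ≡ 0  ⇒  (a,b)_2 = +1.
v=13: a=13^3·(≡9), b=13^1·(≡4) mod 13; (9|13)=+1, (4|13)=+1; (−1)^{3·1·6}·(+1)^1·(+1)^3 = +1.
v=7: a=7^10·(≡5), b=7^5·(≡5) mod 7; (5|7)=-1, (5|7)=-1; (−1)^{10·5·3}·(-1)^5·(-1)^10 = -1.
v=∞: 193154 > 0 and -16185169 < 0  ⇒  (a,b)_∞ = +1.
v=23: a=23^3·(≡8), b=23^1·(≡11) mod 23; (8|23)=+1, (11|23)=-1; (−1)^{3·1·11}·(+1)^1·(-1)^3 = +1.
v=11: a=11^2·(≡4), b=11^1·(≡9) mod 11; (4|11)=+1, (9|11)=+1; (−1)^{2·1·5}·(+1)^1·(+1)^2 = +1.
v=19: a=19^-3·(≡7), b=19^-1·(≡8) mod 19; (7|19)=+1, (8|19)=-1; (−1)^{-3·-1·9}·(+1)^-1·(-1)^-3 = +1.
v=3: a=3^-8·(≡2), b=3^-4·(≡2) mod 3; (2|3)=-1, (2|3)=-1; (−1)^{-8·-4·1}·(-1)^-4·(-1)^-8 = +1.
v=37: a=37^2·(≡32), b=37^1·(≡31) mod 37; (32|37)=-1, (31|37)=-1; (−1)^{2·1·18}·(-1)^1·(-1)^2 = -1.
v=43: a=43^4·(≡41), b=43^2·(≡40) mod 43; (41|43)=+1, (40|43)=+1; (−1)^{4·2·21}·(+1)^2·(+1)^4 = +1.
v=59: a=59^2·(≡44), b=59^0·(≡34) mod 59; (44|59)=-1, (34|59)=-1; (−1)^{2·0·29}·(-1)^0·(-1)^2 = +1.
v=17: a=17^5·(≡7), b=17^2·(≡1) mod 17; (7|17)=-1, (1|17)=+1; (−1)^{5·2·8}·(-1)^2·(+1)^5 = +1.
(193154, -16185169 / ℚ) ramifies at {7, 37}: a division algebra.

[7, 37]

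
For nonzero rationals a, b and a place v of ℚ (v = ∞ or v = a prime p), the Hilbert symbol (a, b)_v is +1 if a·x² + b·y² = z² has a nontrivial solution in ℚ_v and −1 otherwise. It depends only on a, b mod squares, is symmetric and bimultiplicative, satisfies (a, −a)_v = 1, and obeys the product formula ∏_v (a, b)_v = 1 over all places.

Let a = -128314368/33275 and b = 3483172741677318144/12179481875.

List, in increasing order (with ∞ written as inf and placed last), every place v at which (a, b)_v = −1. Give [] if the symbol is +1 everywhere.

[7, 11]

Mod squares: a ≡ -17017, b ≡ 1309. Check v ∈ {∞, 2, 3, 5, 7, 11, 13, 17}.
v=2: v_2(a)=10, v_2(b)=24; units ≡ 7, 5 (mod 8); ε·ε+αω+βω = 1·0+10·1+24·0 ≡ 0  ⇒  (a,b)_2 = +1.
v=∞: -17017 < 0 and 1309 > 0  ⇒  (a,b)_∞ = +1.
v=13: a=13^1·(≡12), b=13^2·(≡4) mod 13; (12|13)=+1, (4|13)=+1; (−1)^{1·2·6}·(+1)^2·(+1)^1 = +1.
v=5: a=5^-2·(≡2), b=5^-4·(≡4) mod 5; (2|5)=-1, (4|5)=+1; (−1)^{-2·-4·2}·(-1)^-4·(+1)^-2 = +1.
v=3: a=3^4·(≡2), b=3^6·(≡1) mod 3; (2|3)=-1, (1|3)=+1; (−1)^{4·6·1}·(-1)^6·(+1)^4 = +1.
v=17: a=17^1·(≡16), b=17^3·(≡8) mod 17; (16|17)=+1, (8|17)=+1; (−1)^{1·3·8}·(+1)^3·(+1)^1 = +1.
v=7: a=7^1·(≡6), b=7^3·(≡6) mod 7; (6|7)=-1, (6|7)=-1; (−1)^{1·3·3}·(-1)^3·(-1)^1 = -1.
v=11: a=11^-3·(≡9), b=11^-7·(≡9) mod 11; (9|11)=+1, (9|11)=+1; (−1)^{-3·-7·5}·(+1)^-7·(+1)^-3 = -1.
(-17017, 1309 / ℚ) ramifies at {7, 11}: a division algebra.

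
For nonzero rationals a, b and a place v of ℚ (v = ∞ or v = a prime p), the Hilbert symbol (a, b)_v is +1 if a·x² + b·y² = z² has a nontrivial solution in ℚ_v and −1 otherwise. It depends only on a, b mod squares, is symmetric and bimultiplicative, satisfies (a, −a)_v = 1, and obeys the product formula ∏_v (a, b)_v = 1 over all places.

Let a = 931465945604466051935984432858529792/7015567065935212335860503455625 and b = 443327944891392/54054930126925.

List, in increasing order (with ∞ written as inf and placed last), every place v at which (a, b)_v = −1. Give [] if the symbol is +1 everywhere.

Mod squares: a ≡ 17, b ≡ 24531. Check v ∈ {∞, 2, 3, 5, 7, 11, 13, 17, 29, 37, 41}.
v=2: v_2(a)=28, v_2(b)=10; units ≡ 1, 3 (mod 8); ε·ε+αω+βω = 0·1+28·1+10·0 ≡ 0  ⇒  (a,b)_2 = +1.
v=7: a=7^-16·(≡3), b=7^-6·(≡5) mod 7; (3|7)=-1, (5|7)=-1; (−1)^{-16·-6·3}·(-1)^-6·(-1)^-16 = +1.
v=37: a=37^2·(≡5), b=37^1·(≡11) mod 37; (5|37)=-1, (11|37)=+1; (−1)^{2·1·18}·(-1)^1·(+1)^2 = -1.
v=5: a=5^-4·(≡3), b=5^-2·(≡1) mod 5; (3|5)=-1, (1|5)=+1; (−1)^{-4·-2·2}·(-1)^-2·(+1)^-4 = +1.
v=41: a=41^-4·(≡34), b=41^-2·(≡19) mod 41; (34|41)=-1, (19|41)=-1; (−1)^{-4·-2·20}·(-1)^-2·(-1)^-4 = +1.
v=29: a=29^-4·(≡8), b=29^-2·(≡10) mod 29; (8|29)=-1, (10|29)=-1; (−1)^{-4·-2·14}·(-1)^-2·(-1)^-4 = +1.
v=3: a=3^20·(≡2), b=3^9·(≡2) mod 3; (2|3)=-1, (2|3)=-1; (−1)^{20·9·1}·(-1)^9·(-1)^20 = -1.
v=13: a=13^-2·(≡12), b=13^-1·(≡8) mod 13; (12|13)=+1, (8|13)=-1; (−1)^{-2·-1·6}·(+1)^-1·(-1)^-2 = +1.
v=∞: 17 > 0 and 24531 > 0  ⇒  (a,b)_∞ = +1.
v=17: a=17^7·(≡4), b=17^3·(≡13) mod 17; (4|17)=+1, (13|17)=+1; (−1)^{7·3·8}·(+1)^3·(+1)^7 = +1.
v=11: a=11^6·(≡10), b=11^2·(≡1) mod 11; (10|11)=-1, (1|11)=+1; (−1)^{6·2·5}·(-1)^2·(+1)^6 = +1.
(17, 24531 / ℚ) ramifies at {3, 37}: a division algebra.

[3, 37]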